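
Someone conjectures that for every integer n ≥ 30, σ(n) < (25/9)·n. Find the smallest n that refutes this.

For n = 30, 31, 32, 33, …, 57, 58, 59 the conclusion holds.
n = 60: σ(60) = 168; 168 ≥ 500/3.
Thus n = 60 disproves the claim, and no smaller n works.

n = 60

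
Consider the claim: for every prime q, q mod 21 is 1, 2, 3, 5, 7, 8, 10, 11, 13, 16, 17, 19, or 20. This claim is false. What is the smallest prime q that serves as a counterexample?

q = 67

The first 18 eligible values, up to q = 61, all satisfy the conclusion.
q = 67: 67 mod 21 = 4 — not in {1, 2, 3, 5, 7, 8, 10, 11, 13, 16, 17, 19, 20}.
Hence q = 67 is a counterexample.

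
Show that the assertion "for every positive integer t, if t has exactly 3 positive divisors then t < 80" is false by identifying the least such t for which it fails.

Check each positive integer t in order until t has exactly 3 positive divisors but the claim fails.
For t = 4, 9, 25, 49 the conclusion holds.
t = 121: τ(121) = 3; 121 ≥ 80.
So t = 121 is the smallest counterexample.

t = 121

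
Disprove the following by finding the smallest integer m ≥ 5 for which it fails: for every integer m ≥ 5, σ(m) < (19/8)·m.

We need the least integer m ≥ 5 for which the claim fails.
For m = 5, 6, 7, 8, …, 21, 22, 23 the conclusion holds.
m = 24: σ(24) = 60; 60 ≥ 57.

m = 24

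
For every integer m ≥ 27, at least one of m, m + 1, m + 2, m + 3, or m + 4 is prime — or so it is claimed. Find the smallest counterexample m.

m = 32

We need the least integer m ≥ 27 for which m, m + 1, m + 2, m + 3, m + 4 are all composite.
m = 27: 29 is prime.
m = 28: 29 is prime.
m = 29: 29 is prime.
m = 30: 31 is prime.
m = 31: 31 is prime.
m = 32: 32 = 2 × 16; 33 = 3 × 11; 34 = 2 × 17; 35 = 5 × 7; 36 = 2 × 18 — all composite.
Hence m = 32 is a counterexample.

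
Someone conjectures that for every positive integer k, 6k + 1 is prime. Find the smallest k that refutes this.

k = 4

We need the least positive integer k for which 6k + 1 is not prime.
For k = 1, 2, 3 the conclusion holds.
k = 4: 6k + 1 = 25 = 5 × 5, composite.
So k = 4 is the smallest counterexample.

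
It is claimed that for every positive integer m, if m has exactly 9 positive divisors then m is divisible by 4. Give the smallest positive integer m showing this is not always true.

m = 36: τ(36) = 9; 36 mod 4 = 0.
m = 100: τ(100) = 9; 100 mod 4 = 0.
m = 196: τ(196) = 9; 196 mod 4 = 0.
m = 225: τ(225) = 9; 225 mod 4 = 1.

m = 225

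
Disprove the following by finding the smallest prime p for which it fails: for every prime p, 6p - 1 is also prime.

A counterexample is any prime p such that 6p - 1 is not prime; we check each in order.
The first 4 eligible values, up to p = 7, all satisfy the conclusion.
p = 11: 6p - 1 = 65 = 5 × 13, not prime.

p = 11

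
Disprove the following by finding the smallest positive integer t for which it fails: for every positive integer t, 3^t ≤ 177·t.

t = 7

We need the least positive integer t for which 3^t > 177·t.
For t = 1, 2, 3, 4, 5, 6 the conclusion holds.
t = 7: 3^t = 2187 and 177·t = 1239, so 2187 > 1239.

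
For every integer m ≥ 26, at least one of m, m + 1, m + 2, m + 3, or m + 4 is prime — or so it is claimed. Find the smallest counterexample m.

Check each integer m ≥ 26 in order until m, m + 1, m + 2, m + 3, m + 4 are all composite.
For m = 26, 27, 28, 29, 30, 31 the conclusion holds.
m = 32: 32 = 2 × 16; 33 = 3 × 11; 34 = 2 × 17; 35 = 5 × 7; 36 = 2 × 18 — all composite.
Hence m = 32 is a counterexample.

m = 32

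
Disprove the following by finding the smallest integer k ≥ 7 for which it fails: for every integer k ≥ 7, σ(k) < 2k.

The first 5 eligible values, up to k = 11, all satisfy the conclusion.
k = 12: σ(12) = 28; 28 ≥ 24.
Thus k = 12 disproves the claim, and no smaller k works.

k = 12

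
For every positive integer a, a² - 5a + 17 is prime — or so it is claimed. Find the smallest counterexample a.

For a = 1, 2, 3, 4, …, 10, 11, 12 the conclusion holds.
a = 13: a² - 5a + 17 = 121 = 11 × 11, composite.

a = 13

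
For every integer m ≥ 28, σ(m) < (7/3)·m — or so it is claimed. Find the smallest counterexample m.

We need the least integer m ≥ 28 for which the claim fails.
m = 28: σ(28) = 56; 56 < 196/3.
m = 29: σ(29) = 30; 30 < 203/3.
m = 30: σ(30) = 72; 72 ≥ 70.
Thus m = 30 disproves the claim, and no smaller m works.

m = 30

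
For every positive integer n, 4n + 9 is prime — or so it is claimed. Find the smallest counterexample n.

A counterexample is any positive integer n such that 4n + 9 is not prime; we check each in order.
n = 1: 4n + 9 = 13, prime.
n = 2: 4n + 9 = 17, prime.
n = 3: 4n + 9 = 21 = 3 × 7, composite.
Hence n = 3 is a counterexample.

n = 3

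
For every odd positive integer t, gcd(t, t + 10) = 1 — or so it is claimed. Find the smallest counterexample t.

t = 5

For t = 1, 3 the conclusion holds.
t = 5: gcd(5, 15) = 5.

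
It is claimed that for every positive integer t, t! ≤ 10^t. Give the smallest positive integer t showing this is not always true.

Check each positive integer t in order until t! > 10^t.
For t = 1, 2, 3, 4, …, 22, 23, 24 the conclusion holds.
t = 25: t! = 15511210043330985984000000 and 10^t = 10000000000000000000000000, so 15511210043330985984000000 > 10000000000000000000000000.

t = 25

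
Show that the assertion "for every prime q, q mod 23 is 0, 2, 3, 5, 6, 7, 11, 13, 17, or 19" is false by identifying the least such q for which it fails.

q = 31

A counterexample is any prime q such that the claim fails; we check each in order.
For q = 2, 3, 5, 7, 11, 13, 17, 19, 23, 29 the conclusion holds.
q = 31: 31 mod 23 = 8 — not in {0, 2, 3, 5, 6, 7, 11, 13, 17, 19}.
Hence q = 31 is a counterexample.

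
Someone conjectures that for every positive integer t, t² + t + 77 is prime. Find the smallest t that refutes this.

The first 5 eligible values, up to t = 5, all satisfy the conclusion.
t = 6: t² + t + 77 = 119 = 7 × 17, composite.
Hence t = 6 is a counterexample.

t = 6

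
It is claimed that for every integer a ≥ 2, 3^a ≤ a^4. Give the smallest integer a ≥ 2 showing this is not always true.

Check each integer a ≥ 2 in order until 3^a > a^4.
a = 2: 3^a = 9 and a^4 = 16, so 9 ≤ 16.
a = 3: 3^a = 27 and a^4 = 81, so 27 ≤ 81.
a = 4: 3^a = 81 and a^4 = 256, so 81 ≤ 256.
a = 5: 3^a = 243 and a^4 = 625, so 243 ≤ 625.
a = 6: 3^a = 729 and a^4 = 1296, so 729 ≤ 1296.
a = 7: 3^a = 2187 and a^4 = 2401, so 2187 ≤ 2401.
a = 8: 3^a = 6561 and a^4 = 4096, so 6561 > 4096.
Thus a = 8 disproves the claim, and no smaller a works.

a = 8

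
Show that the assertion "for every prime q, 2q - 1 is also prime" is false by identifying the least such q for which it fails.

q = 5

We need the least prime q for which 2q - 1 is not prime.
For q = 2, 3 the conclusion holds.
q = 5: 2q - 1 = 9 = 3 × 3, not prime.
So q = 5 is the smallest counterexample.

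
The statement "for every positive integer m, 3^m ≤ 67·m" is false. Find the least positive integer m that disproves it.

m = 6

A counterexample is any positive integer m such that 3^m > 67·m; we check each in order.
m = 1: 3^m = 3 and 67·m = 67, so 3 ≤ 67.
m = 2: 3^m = 9 and 67·m = 134, so 9 ≤ 134.
m = 3: 3^m = 27 and 67·m = 201, so 27 ≤ 201.
m = 4: 3^m = 81 and 67·m = 268, so 81 ≤ 268.
m = 5: 3^m = 243 and 67·m = 335, so 243 ≤ 335.
m = 6: 3^m = 729 and 67·m = 402, so 729 > 402.
So m = 6 is the smallest counterexample.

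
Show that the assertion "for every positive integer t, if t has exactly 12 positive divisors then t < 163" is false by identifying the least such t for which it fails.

t = 198

The first 12 eligible values, up to t = 160, all satisfy the conclusion.
t = 198: τ(198) = 12; 198 ≥ 163.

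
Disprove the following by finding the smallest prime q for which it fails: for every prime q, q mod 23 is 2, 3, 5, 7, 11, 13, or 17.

We need the least prime q for which the claim fails.
For q = 2, 3, 5, 7, 11, 13, 17 the conclusion holds.
q = 19: 19 mod 23 = 19 — not in {2, 3, 5, 7, 11, 13, 17}.
Thus q = 19 disproves the claim, and no smaller q works.

q = 19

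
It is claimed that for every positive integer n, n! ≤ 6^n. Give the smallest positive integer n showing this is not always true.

Check each positive integer n in order until n! > 6^n.
The first 13 eligible values, up to n = 13, all satisfy the conclusion.
n = 14: n! = 87178291200 and 6^n = 78364164096, so 87178291200 > 78364164096.

n = 14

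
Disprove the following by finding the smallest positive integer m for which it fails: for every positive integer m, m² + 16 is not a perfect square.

m = 3

m = 1: 1² + 16 = 17, not a perfect square.
m = 2: 2² + 16 = 20, not a perfect square.
m = 3: 3² + 16 = 25 = 5², a perfect square.
Hence m = 3 is a counterexample.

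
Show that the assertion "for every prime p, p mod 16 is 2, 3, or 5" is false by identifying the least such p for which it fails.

p = 7

p = 2: 2 mod 16 = 2.
p = 3: 3 mod 16 = 3.
p = 5: 5 mod 16 = 5.
p = 7: 7 mod 16 = 7 — not in {2, 3, 5}.
So p = 7 is the smallest counterexample.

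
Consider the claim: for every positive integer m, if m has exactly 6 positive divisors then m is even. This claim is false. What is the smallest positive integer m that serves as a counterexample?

The first 6 eligible values, up to m = 44, all satisfy the conclusion.
m = 45: divisors of 45: 1, 3, 5, 9, 15, 45; 45 is odd.
Hence m = 45 is a counterexample.

m = 45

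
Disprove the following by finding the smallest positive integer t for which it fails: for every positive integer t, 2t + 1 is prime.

t = 4

We need the least positive integer t for which 2t + 1 is not prime.
For t = 1, 2, 3 the conclusion holds.
t = 4: 2t + 1 = 9 = 3 × 3, composite.
Hence t = 4 is a counterexample.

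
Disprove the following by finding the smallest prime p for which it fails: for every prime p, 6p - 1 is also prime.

p = 11

We need the least prime p for which 6p - 1 is not prime.
The first 4 eligible values, up to p = 7, all satisfy the conclusion.
p = 11: 6p - 1 = 65 = 5 × 13, not prime.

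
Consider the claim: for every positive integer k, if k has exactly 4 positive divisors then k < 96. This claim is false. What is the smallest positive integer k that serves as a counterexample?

Check each positive integer k in order until k has exactly 4 positive divisors but the claim fails.
For k = 6, 8, 10, 14, …, 93, 94, 95 the conclusion holds.
k = 106: τ(106) = 4; 106 ≥ 96.

k = 106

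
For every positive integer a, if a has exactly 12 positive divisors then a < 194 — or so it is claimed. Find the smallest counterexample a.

A counterexample is any positive integer a such that a has exactly 12 positive divisors but the claim fails; we check each in order.
For a = 60, 72, 84, 90, …, 150, 156, 160 the conclusion holds.
a = 198: τ(198) = 12; 198 ≥ 194.
So a = 198 is the smallest counterexample.

a = 198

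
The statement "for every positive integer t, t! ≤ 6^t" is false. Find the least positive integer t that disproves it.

We need the least positive integer t for which t! > 6^t.
The first 13 eligible values, up to t = 13, all satisfy the conclusion.
t = 14: t! = 87178291200 and 6^t = 78364164096, so 87178291200 > 78364164096.

t = 14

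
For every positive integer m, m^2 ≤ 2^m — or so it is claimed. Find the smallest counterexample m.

For m = 1, 2 the conclusion holds.
m = 3: m^2 = 9 and 2^m = 8, so 9 > 8.

m = 3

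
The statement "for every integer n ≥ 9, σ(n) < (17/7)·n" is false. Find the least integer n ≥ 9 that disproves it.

n = 24

The first 15 eligible values, up to n = 23, all satisfy the conclusion.
n = 24: σ(24) = 60; 60 ≥ 408/7.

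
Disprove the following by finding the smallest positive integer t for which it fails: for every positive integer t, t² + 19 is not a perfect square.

A counterexample is any positive integer t such that t² + 19 is a perfect square; we check each in order.
t = 1: 1² + 19 = 20, not a perfect square.
t = 2: 2² + 19 = 23, not a perfect square.
t = 3: 3² + 19 = 28, not a perfect square.
t = 4: 4² + 19 = 35, not a perfect square.
t = 5: 5² + 19 = 44, not a perfect square.
t = 6: 6² + 19 = 55, not a perfect square.
t = 7: 7² + 19 = 68, not a perfect square.
t = 8: 8² + 19 = 83, not a perfect square.
t = 9: 9² + 19 = 100 = 10², a perfect square.

t = 9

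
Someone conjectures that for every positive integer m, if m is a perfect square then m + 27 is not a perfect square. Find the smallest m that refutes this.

m = 9

We need the least positive integer m for which m is a perfect square but m + 27 is a perfect square.
For m = 1, 4 the conclusion holds.
m = 9: 9 = 3² and 9 + 27 = 36 = 6².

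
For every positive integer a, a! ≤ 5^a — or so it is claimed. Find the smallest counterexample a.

a = 12

We need the least positive integer a for which a! > 5^a.
The first 11 eligible values, up to a = 11, all satisfy the conclusion.
a = 12: a! = 479001600 and 5^a = 244140625, so 479001600 > 244140625.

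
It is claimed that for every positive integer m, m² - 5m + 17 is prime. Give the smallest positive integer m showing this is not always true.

m = 13

A counterexample is any positive integer m such that m² - 5m + 17 is not prime; we check each in order.
The first 12 eligible values, up to m = 12, all satisfy the conclusion.
m = 13: m² - 5m + 17 = 121 = 11 × 11, composite.
So m = 13 is the smallest counterexample.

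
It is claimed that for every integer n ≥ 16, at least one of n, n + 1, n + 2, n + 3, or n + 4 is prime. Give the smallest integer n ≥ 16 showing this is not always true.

We need the least integer n ≥ 16 for which n, n + 1, n + 2, n + 3, n + 4 are all composite.
n = 16: 17 is prime.
n = 17: 17 is prime.
n = 18: 19 is prime.
n = 19: 19 is prime.
n = 20: 23 is prime.
n = 21: 23 is prime.
n = 22: 23 is prime.
n = 23: 23 is prime.
n = 24: 24 = 2 × 12; 25 = 5 × 5; 26 = 2 × 13; 27 = 3 × 9; 28 = 2 × 14 — all composite.

n = 24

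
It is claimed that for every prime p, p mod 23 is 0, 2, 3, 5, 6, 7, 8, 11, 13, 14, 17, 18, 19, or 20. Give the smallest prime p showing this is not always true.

The first 14 eligible values, up to p = 43, all satisfy the conclusion.
p = 47: 47 mod 23 = 1 — not in {0, 2, 3, 5, 6, 7, 8, 11, 13, 14, 17, 18, 19, 20}.
Thus p = 47 disproves the claim, and no smaller p works.

p = 47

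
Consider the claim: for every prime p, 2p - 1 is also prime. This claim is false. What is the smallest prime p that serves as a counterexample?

A counterexample is any prime p such that 2p - 1 is not prime; we check each in order.
p = 2: 2p - 1 = 3, prime.
p = 3: 2p - 1 = 5, prime.
p = 5: 2p - 1 = 9 = 3 × 3, not prime.
Hence p = 5 is a counterexample.

p = 5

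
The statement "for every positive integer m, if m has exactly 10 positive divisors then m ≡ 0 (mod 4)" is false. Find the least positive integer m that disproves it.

For m = 48, 80, 112 the conclusion holds.
m = 162: τ(162) = 10; 162 ≡ 2 (mod 4).
Thus m = 162 disproves the claim, and no smaller m works.

m = 162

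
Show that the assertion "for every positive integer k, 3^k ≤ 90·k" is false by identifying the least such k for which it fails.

k = 6

The first 5 eligible values, up to k = 5, all satisfy the conclusion.
k = 6: 3^k = 729 and 90·k = 540, so 729 > 540.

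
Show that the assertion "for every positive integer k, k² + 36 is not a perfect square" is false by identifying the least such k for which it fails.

The first 7 eligible values, up to k = 7, all satisfy the conclusion.
k = 8: 8² + 36 = 100 = 10², a perfect square.
Thus k = 8 disproves the claim, and no smaller k works.

k = 8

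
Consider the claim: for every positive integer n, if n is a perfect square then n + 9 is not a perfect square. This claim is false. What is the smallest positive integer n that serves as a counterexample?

Check each positive integer n in order until n is a perfect square but n + 9 is a perfect square.
For n = 1, 4, 9 the conclusion holds.
n = 16: 16 = 4² and 16 + 9 = 25 = 5².

n = 16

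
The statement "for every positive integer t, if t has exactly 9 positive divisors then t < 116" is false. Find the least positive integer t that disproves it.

t = 196

We need the least positive integer t for which t has exactly 9 positive divisors but the claim fails.
For t = 36, 100 the conclusion holds.
t = 196: τ(196) = 9; 196 ≥ 116.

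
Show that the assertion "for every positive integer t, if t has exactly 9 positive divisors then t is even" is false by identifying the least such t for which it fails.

t = 225

For t = 36, 100, 196 the conclusion holds.
t = 225: divisors of 225: 9 divisors; 225 is odd.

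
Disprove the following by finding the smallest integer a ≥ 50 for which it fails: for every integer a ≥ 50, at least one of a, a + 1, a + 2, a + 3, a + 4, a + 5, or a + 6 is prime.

We need the least integer a ≥ 50 for which a, a + 1, a + 2, a + 3, a + 4, a + 5, a + 6 are all composite.
The first 40 eligible values, up to a = 89, all satisfy the conclusion.
a = 90: 90 = 2 × 45; 91 = 7 × 13; 92 = 2 × 46; 93 = 3 × 31; 94 = 2 × 47; 95 = 5 × 19; 96 = 2 × 48 — all composite.

a = 90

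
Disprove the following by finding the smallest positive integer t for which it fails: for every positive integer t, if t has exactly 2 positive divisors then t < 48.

A counterexample is any positive integer t such that t has exactly 2 positive divisors but the claim fails; we check each in order.
For t = 2, 3, 5, 7, …, 41, 43, 47 the conclusion holds.
t = 53: τ(53) = 2; 53 ≥ 48.
Hence t = 53 is a counterexample.

t = 53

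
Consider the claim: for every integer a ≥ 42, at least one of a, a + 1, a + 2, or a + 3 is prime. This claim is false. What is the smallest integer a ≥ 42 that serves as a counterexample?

a = 48

A counterexample is any integer a ≥ 42 such that a, a + 1, a + 2, a + 3 are all composite; we check each in order.
The first 6 eligible values, up to a = 47, all satisfy the conclusion.
a = 48: 48 = 2 × 24; 49 = 7 × 7; 50 = 2 × 25; 51 = 3 × 17 — all composite.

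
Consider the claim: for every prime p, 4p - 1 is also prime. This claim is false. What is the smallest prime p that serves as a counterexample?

Check each prime p in order until 4p - 1 is not prime.
For p = 2, 3, 5 the conclusion holds.
p = 7: 4p - 1 = 27 = 3 × 9, not prime.

p = 7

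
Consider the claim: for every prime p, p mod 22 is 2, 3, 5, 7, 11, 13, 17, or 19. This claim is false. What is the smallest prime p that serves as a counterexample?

p = 23

We need the least prime p for which the claim fails.
p = 2: 2 mod 22 = 2.
p = 3: 3 mod 22 = 3.
p = 5: 5 mod 22 = 5.
p = 7: 7 mod 22 = 7.
p = 11: 11 mod 22 = 11.
p = 13: 13 mod 22 = 13.
p = 17: 17 mod 22 = 17.
p = 19: 19 mod 22 = 19.
p = 23: 23 mod 22 = 1 — not in {2, 3, 5, 7, 11, 13, 17, 19}.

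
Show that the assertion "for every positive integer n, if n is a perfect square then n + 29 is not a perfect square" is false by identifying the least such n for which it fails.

n = 196

We need the least positive integer n for which n is a perfect square but n + 29 is a perfect square.
For n = 1, 4, 9, 16, …, 121, 144, 169 the conclusion holds.
n = 196: 196 = 14² and 196 + 29 = 225 = 15².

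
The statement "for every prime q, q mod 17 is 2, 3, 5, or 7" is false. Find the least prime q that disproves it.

q = 11

Check each prime q in order until the claim fails.
For q = 2, 3, 5, 7 the conclusion holds.
q = 11: 11 mod 17 = 11 — not in {2, 3, 5, 7}.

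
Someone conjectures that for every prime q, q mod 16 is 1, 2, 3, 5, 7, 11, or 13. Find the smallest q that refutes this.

q = 31

For q = 2, 3, 5, 7, 11, 13, 17, 19, 23, 29 the conclusion holds.
q = 31: 31 mod 16 = 15 — not in {1, 2, 3, 5, 7, 11, 13}.
So q = 31 is the smallest counterexample.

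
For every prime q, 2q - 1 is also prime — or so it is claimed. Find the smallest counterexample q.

Check each prime q in order until 2q - 1 is not prime.
For q = 2, 3 the conclusion holds.
q = 5: 2q - 1 = 9 = 3 × 3, not prime.
Hence q = 5 is a counterexample.

q = 5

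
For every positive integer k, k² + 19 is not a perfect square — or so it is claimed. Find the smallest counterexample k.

k = 9

A counterexample is any positive integer k such that k² + 19 is a perfect square; we check each in order.
k = 1: 1² + 19 = 20, not a perfect square.
k = 2: 2² + 19 = 23, not a perfect square.
k = 3: 3² + 19 = 28, not a perfect square.
k = 4: 4² + 19 = 35, not a perfect square.
k = 5: 5² + 19 = 44, not a perfect square.
k = 6: 6² + 19 = 55, not a perfect square.
k = 7: 7² + 19 = 68, not a perfect square.
k = 8: 8² + 19 = 83, not a perfect square.
k = 9: 9² + 19 = 100 = 10², a perfect square.
Hence k = 9 is a counterexample.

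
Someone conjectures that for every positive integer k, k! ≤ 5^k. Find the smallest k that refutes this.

A counterexample is any positive integer k such that k! > 5^k; we check each in order.
For k = 1, 2, 3, 4, …, 9, 10, 11 the conclusion holds.
k = 12: k! = 479001600 and 5^k = 244140625, so 479001600 > 244140625.
So k = 12 is the smallest counterexample.

k = 12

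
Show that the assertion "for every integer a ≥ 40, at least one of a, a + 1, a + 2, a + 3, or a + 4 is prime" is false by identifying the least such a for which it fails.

Check each integer a ≥ 40 in order until a, a + 1, a + 2, a + 3, a + 4 are all composite.
The first 8 eligible values, up to a = 47, all satisfy the conclusion.
a = 48: 48 = 2 × 24; 49 = 7 × 7; 50 = 2 × 25; 51 = 3 × 17; 52 = 2 × 26 — all composite.

a = 48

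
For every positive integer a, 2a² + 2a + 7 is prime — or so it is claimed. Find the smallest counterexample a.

a = 6

The first 5 eligible values, up to a = 5, all satisfy the conclusion.
a = 6: 2a² + 2a + 7 = 91 = 7 × 13, composite.
So a = 6 is the smallest counterexample.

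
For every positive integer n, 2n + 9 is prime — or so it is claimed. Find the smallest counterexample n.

n = 3

For n = 1, 2 the conclusion holds.
n = 3: 2n + 9 = 15 = 3 × 5, composite.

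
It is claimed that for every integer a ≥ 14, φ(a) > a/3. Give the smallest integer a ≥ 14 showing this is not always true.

a = 18

Check each integer a ≥ 14 in order until the claim fails.
For a = 14, 15, 16, 17 the conclusion holds.
a = 18: φ(18) = 6 and 18/3 = 6, so φ(18) ≤ 18/3.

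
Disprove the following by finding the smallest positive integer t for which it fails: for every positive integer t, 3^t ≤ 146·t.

t = 7

We need the least positive integer t for which 3^t > 146·t.
The first 6 eligible values, up to t = 6, all satisfy the conclusion.
t = 7: 3^t = 2187 and 146·t = 1022, so 2187 > 1022.
Hence t = 7 is a counterexample.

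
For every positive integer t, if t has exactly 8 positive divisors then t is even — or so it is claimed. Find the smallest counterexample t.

We need the least positive integer t for which t has exactly 8 positive divisors but t is odd.
For t = 24, 30, 40, 42, …, 88, 102, 104 the conclusion holds.
t = 105: divisors of 105: 1, 3, 5, 7, 15, 21, 35, 105; 105 is odd.

t = 105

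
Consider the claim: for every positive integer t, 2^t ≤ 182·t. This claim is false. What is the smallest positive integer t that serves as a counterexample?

t = 11

We need the least positive integer t for which 2^t > 182·t.
The first 10 eligible values, up to t = 10, all satisfy the conclusion.
t = 11: 2^t = 2048 and 182·t = 2002, so 2048 > 2002.
So t = 11 is the smallest counterexample.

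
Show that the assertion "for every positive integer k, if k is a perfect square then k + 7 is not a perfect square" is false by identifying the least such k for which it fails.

k = 9

A counterexample is any positive integer k such that k is a perfect square but k + 7 is a perfect square; we check each in order.
For k = 1, 4 the conclusion holds.
k = 9: 9 = 3² and 9 + 7 = 16 = 4².
Hence k = 9 is a counterexample.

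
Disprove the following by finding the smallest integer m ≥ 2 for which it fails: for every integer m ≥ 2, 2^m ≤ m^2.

For m = 2, 3, 4 the conclusion holds.
m = 5: 2^m = 32 and m^2 = 25, so 32 > 25.

m = 5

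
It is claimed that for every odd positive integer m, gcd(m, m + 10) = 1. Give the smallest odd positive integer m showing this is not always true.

m = 5

We need the least odd positive integer m for which gcd(m, m + 10) > 1.
m = 1: gcd(1, 11) = 1.
m = 3: gcd(3, 13) = 1.
m = 5: gcd(5, 15) = 5.
Hence m = 5 is a counterexample.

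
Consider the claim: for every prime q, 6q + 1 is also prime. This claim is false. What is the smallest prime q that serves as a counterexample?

q = 19

We need the least prime q for which 6q + 1 is not prime.
For q = 2, 3, 5, 7, 11, 13, 17 the conclusion holds.
q = 19: 6q + 1 = 115 = 5 × 23, not prime.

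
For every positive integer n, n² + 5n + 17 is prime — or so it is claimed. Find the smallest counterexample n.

n = 8

We need the least positive integer n for which n² + 5n + 17 is not prime.
For n = 1, 2, 3, 4, 5, 6, 7 the conclusion holds.
n = 8: n² + 5n + 17 = 121 = 11 × 11, composite.
So n = 8 is the smallest counterexample.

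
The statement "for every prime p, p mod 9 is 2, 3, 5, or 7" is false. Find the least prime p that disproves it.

A counterexample is any prime p such that the claim fails; we check each in order.
p = 2: 2 mod 9 = 2.
p = 3: 3 mod 9 = 3.
p = 5: 5 mod 9 = 5.
p = 7: 7 mod 9 = 7.
p = 11: 11 mod 9 = 2.
p = 13: 13 mod 9 = 4 — not in {2, 3, 5, 7}.
So p = 13 is the smallest counterexample.

p = 13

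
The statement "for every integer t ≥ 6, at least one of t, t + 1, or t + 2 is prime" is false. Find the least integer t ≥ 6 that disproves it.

t = 6: 7 is prime.
t = 7: 7 is prime.
t = 8: 8 = 2 × 4; 9 = 3 × 3; 10 = 2 × 5 — all composite.
Thus t = 8 disproves the claim, and no smaller t works.

t = 8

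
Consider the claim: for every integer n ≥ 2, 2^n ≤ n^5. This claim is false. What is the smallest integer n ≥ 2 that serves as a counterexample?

n = 23

Check each integer n ≥ 2 in order until 2^n > n^5.
The first 21 eligible values, up to n = 22, all satisfy the conclusion.
n = 23: 2^n = 8388608 and n^5 = 6436343, so 8388608 > 6436343.
Hence n = 23 is a counterexample.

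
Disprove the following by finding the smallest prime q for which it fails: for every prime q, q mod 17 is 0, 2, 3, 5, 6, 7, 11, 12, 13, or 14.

q = 43

The first 13 eligible values, up to q = 41, all satisfy the conclusion.
q = 43: 43 mod 17 = 9 — not in {0, 2, 3, 5, 6, 7, 11, 12, 13, 14}.
Hence q = 43 is a counterexample.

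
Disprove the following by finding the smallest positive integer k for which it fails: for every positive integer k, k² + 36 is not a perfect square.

A counterexample is any positive integer k such that k² + 36 is a perfect square; we check each in order.
The first 7 eligible values, up to k = 7, all satisfy the conclusion.
k = 8: 8² + 36 = 100 = 10², a perfect square.
So k = 8 is the smallest counterexample.

k = 8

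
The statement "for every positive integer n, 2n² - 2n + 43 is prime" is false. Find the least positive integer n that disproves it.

A counterexample is any positive integer n such that 2n² - 2n + 43 is not prime; we check each in order.
For n = 1, 2 the conclusion holds.
n = 3: 2n² - 2n + 43 = 55 = 5 × 11, composite.

n = 3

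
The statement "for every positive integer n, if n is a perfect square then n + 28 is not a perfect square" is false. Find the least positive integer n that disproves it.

n = 36

A counterexample is any positive integer n such that n is a perfect square but n + 28 is a perfect square; we check each in order.
n = 1: 1 + 28 = 29, not a perfect square.
n = 4: 4 + 28 = 32, not a perfect square.
n = 9: 9 + 28 = 37, not a perfect square.
n = 16: 16 + 28 = 44, not a perfect square.
n = 25: 25 + 28 = 53, not a perfect square.
n = 36: 36 = 6² and 36 + 28 = 64 = 8².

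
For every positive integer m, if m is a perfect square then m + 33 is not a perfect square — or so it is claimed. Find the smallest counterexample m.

m = 16

We need the least positive integer m for which m is a perfect square but m + 33 is a perfect square.
m = 1: 1 + 33 = 34, not a perfect square.
m = 4: 4 + 33 = 37, not a perfect square.
m = 9: 9 + 33 = 42, not a perfect square.
m = 16: 16 = 4² and 16 + 33 = 49 = 7².
So m = 16 is the smallest counterexample.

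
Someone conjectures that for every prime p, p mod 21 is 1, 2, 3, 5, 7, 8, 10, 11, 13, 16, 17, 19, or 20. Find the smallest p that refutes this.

A counterexample is any prime p such that the claim fails; we check each in order.
The first 18 eligible values, up to p = 61, all satisfy the conclusion.
p = 67: 67 mod 21 = 4 — not in {1, 2, 3, 5, 7, 8, 10, 11, 13, 16, 17, 19, 20}.
Hence p = 67 is a counterexample.

p = 67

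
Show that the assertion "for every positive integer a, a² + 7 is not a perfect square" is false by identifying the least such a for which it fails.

a = 3

For a = 1, 2 the conclusion holds.
a = 3: 3² + 7 = 16 = 4², a perfect square.
So a = 3 is the smallest counterexample.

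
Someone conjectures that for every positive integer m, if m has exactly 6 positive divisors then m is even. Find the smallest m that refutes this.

m = 45

The first 6 eligible values, up to m = 44, all satisfy the conclusion.
m = 45: divisors of 45: 1, 3, 5, 9, 15, 45; 45 is odd.
So m = 45 is the smallest counterexample.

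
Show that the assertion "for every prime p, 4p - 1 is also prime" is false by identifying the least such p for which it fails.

p = 7

A counterexample is any prime p such that 4p - 1 is not prime; we check each in order.
p = 2: 4p - 1 = 7, prime.
p = 3: 4p - 1 = 11, prime.
p = 5: 4p - 1 = 19, prime.
p = 7: 4p - 1 = 27 = 3 × 9, not prime.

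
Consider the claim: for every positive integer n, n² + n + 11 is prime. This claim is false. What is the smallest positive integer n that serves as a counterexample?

For n = 1, 2, 3, 4, 5, 6, 7, 8, 9 the conclusion holds.
n = 10: n² + n + 11 = 121 = 11 × 11, composite.
So n = 10 is the smallest counterexample.

n = 10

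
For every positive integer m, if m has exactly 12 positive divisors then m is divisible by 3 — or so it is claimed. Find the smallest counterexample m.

Check each positive integer m in order until m has exactly 12 positive divisors but m is not divisible by 3.
m = 60: τ(60) = 12; 60 mod 3 = 0.
m = 72: τ(72) = 12; 72 mod 3 = 0.
m = 84: τ(84) = 12; 84 mod 3 = 0.
m = 90: τ(90) = 12; 90 mod 3 = 0.
m = 96: τ(96) = 12; 96 mod 3 = 0.
m = 108: τ(108) = 12; 108 mod 3 = 0.
m = 126: τ(126) = 12; 126 mod 3 = 0.
m = 132: τ(132) = 12; 132 mod 3 = 0.
m = 140: τ(140) = 12; 140 mod 3 = 2.
Thus m = 140 disproves the claim, and no smaller m works.

m = 140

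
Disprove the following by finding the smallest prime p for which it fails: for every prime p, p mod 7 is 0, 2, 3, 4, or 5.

A counterexample is any prime p such that the claim fails; we check each in order.
For p = 2, 3, 5, 7, 11 the conclusion holds.
p = 13: 13 mod 7 = 6 — not in {0, 2, 3, 4, 5}.
Hence p = 13 is a counterexample.

p = 13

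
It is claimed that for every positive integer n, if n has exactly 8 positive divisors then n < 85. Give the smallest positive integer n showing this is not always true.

We need the least positive integer n for which n has exactly 8 positive divisors but the claim fails.
For n = 24, 30, 40, 42, 54, 56, 66, 70, 78 the conclusion holds.
n = 88: τ(88) = 8; 88 ≥ 85.

n = 88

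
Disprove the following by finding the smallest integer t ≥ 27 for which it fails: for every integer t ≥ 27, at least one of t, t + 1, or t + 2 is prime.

t = 32

We need the least integer t ≥ 27 for which t, t + 1, t + 2 are all composite.
The first 5 eligible values, up to t = 31, all satisfy the conclusion.
t = 32: 32 = 2 × 16; 33 = 3 × 11; 34 = 2 × 17 — all composite.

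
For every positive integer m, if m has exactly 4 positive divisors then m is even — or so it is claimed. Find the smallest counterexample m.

We need the least positive integer m for which m has exactly 4 positive divisors but m is odd.
For m = 6, 8, 10, 14 the conclusion holds.
m = 15: divisors of 15: 1, 3, 5, 15; 15 is odd.
Hence m = 15 is a counterexample.

m = 15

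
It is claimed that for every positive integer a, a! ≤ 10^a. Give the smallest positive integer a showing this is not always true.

a = 25

We need the least positive integer a for which a! > 10^a.
For a = 1, 2, 3, 4, …, 22, 23, 24 the conclusion holds.
a = 25: a! = 15511210043330985984000000 and 10^a = 10000000000000000000000000, so 15511210043330985984000000 > 10000000000000000000000000.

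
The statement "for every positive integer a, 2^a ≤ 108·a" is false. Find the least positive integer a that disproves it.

a = 11

Check each positive integer a in order until 2^a > 108·a.
For a = 1, 2, 3, 4, 5, 6, 7, 8, 9, 10 the conclusion holds.
a = 11: 2^a = 2048 and 108·a = 1188, so 2048 > 1188.
Thus a = 11 disproves the claim, and no smaller a works.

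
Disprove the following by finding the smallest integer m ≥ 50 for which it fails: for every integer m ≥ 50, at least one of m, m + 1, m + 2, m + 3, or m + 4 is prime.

m = 54

A counterexample is any integer m ≥ 50 such that m, m + 1, m + 2, m + 3, m + 4 are all composite; we check each in order.
For m = 50, 51, 52, 53 the conclusion holds.
m = 54: 54 = 2 × 27; 55 = 5 × 11; 56 = 2 × 28; 57 = 3 × 19; 58 = 2 × 29 — all composite.
Hence m = 54 is a counterexample.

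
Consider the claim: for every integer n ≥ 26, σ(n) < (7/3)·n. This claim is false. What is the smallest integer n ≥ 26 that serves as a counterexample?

n = 30

We need the least integer n ≥ 26 for which the claim fails.
n = 26: σ(26) = 42; 42 < 182/3.
n = 27: σ(27) = 40; 40 < 63.
n = 28: σ(28) = 56; 56 < 196/3.
n = 29: σ(29) = 30; 30 < 203/3.
n = 30: σ(30) = 72; 72 ≥ 70.
Thus n = 30 disproves the claim, and no smaller n works.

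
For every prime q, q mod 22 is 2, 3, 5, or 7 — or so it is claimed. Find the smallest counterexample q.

q = 11

q = 2: 2 mod 22 = 2.
q = 3: 3 mod 22 = 3.
q = 5: 5 mod 22 = 5.
q = 7: 7 mod 22 = 7.
q = 11: 11 mod 22 = 11 — not in {2, 3, 5, 7}.
Hence q = 11 is a counterexample.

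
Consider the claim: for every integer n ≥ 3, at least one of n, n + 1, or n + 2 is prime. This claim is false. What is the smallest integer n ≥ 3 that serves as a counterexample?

n = 8

For n = 3, 4, 5, 6, 7 the conclusion holds.
n = 8: 8 = 2 × 4; 9 = 3 × 3; 10 = 2 × 5 — all composite.
So n = 8 is the smallest counterexample.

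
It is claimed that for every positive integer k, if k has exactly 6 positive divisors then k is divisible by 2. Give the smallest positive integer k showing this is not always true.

k = 45

For k = 12, 18, 20, 28, 32, 44 the conclusion holds.
k = 45: τ(45) = 6; 45 mod 2 = 1.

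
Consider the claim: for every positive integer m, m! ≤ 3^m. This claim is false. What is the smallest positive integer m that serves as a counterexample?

m = 7

We need the least positive integer m for which m! > 3^m.
For m = 1, 2, 3, 4, 5, 6 the conclusion holds.
m = 7: m! = 5040 and 3^m = 2187, so 5040 > 2187.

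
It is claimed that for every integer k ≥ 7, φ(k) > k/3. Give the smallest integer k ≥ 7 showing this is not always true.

k = 7: φ(7) = 6 and 7/3 = 7/3, so φ(7) > 7/3.
k = 8: φ(8) = 4 and 8/3 = 8/3, so φ(8) > 8/3.
k = 9: φ(9) = 6 and 9/3 = 3, so φ(9) > 9/3.
k = 10: φ(10) = 4 and 10/3 = 10/3, so φ(10) > 10/3.
k = 11: φ(11) = 10 and 11/3 = 11/3, so φ(11) > 11/3.
k = 12: φ(12) = 4 and 12/3 = 4, so φ(12) ≤ 12/3.

k = 12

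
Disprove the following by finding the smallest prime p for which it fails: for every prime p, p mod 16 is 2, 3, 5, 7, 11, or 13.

p = 17

We need the least prime p for which the claim fails.
The first 6 eligible values, up to p = 13, all satisfy the conclusion.
p = 17: 17 mod 16 = 1 — not in {2, 3, 5, 7, 11, 13}.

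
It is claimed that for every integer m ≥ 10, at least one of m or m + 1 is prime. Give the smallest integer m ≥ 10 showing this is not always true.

Check each integer m ≥ 10 in order until m, m + 1 are both composite.
m = 10: 11 is prime.
m = 11: 11 is prime.
m = 12: 13 is prime.
m = 13: 13 is prime.
m = 14: 14 = 2 × 7; 15 = 3 × 5 — both composite.
So m = 14 is the smallest counterexample.

m = 14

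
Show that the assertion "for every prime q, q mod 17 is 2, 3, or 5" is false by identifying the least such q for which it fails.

q = 7

For q = 2, 3, 5 the conclusion holds.
q = 7: 7 mod 17 = 7 — not in {2, 3, 5}.
So q = 7 is the smallest counterexample.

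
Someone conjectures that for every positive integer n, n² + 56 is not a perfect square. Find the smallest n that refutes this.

n = 5

We need the least positive integer n for which n² + 56 is a perfect square.
n = 1: 1² + 56 = 57, not a perfect square.
n = 2: 2² + 56 = 60, not a perfect square.
n = 3: 3² + 56 = 65, not a perfect square.
n = 4: 4² + 56 = 72, not a perfect square.
n = 5: 5² + 56 = 81 = 9², a perfect square.
Hence n = 5 is a counterexample.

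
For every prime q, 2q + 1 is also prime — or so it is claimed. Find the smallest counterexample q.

Check each prime q in order until 2q + 1 is not prime.
For q = 2, 3, 5 the conclusion holds.
q = 7: 2q + 1 = 15 = 3 × 5, not prime.
Thus q = 7 disproves the claim, and no smaller q works.

q = 7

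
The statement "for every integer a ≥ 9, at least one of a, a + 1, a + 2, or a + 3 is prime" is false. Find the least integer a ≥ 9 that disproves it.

For a = 9, 10, 11, 12, …, 21, 22, 23 the conclusion holds.
a = 24: 24 = 2 × 12; 25 = 5 × 5; 26 = 2 × 13; 27 = 3 × 9 — all composite.
So a = 24 is the smallest counterexample.

a = 24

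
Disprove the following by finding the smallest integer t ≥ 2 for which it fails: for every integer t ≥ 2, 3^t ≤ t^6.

Check each integer t ≥ 2 in order until 3^t > t^6.
For t = 2, 3, 4, 5, …, 12, 13, 14 the conclusion holds.
t = 15: 3^t = 14348907 and t^6 = 11390625, so 14348907 > 11390625.
Hence t = 15 is a counterexample.

t = 15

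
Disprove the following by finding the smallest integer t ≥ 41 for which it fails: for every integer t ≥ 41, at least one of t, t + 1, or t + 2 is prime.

t = 44

For t = 41, 42, 43 the conclusion holds.
t = 44: 44 = 2 × 22; 45 = 3 × 15; 46 = 2 × 23 — all composite.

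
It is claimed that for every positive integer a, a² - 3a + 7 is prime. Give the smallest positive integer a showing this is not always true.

a = 6

We need the least positive integer a for which a² - 3a + 7 is not prime.
For a = 1, 2, 3, 4, 5 the conclusion holds.
a = 6: a² - 3a + 7 = 25 = 5 × 5, composite.
Hence a = 6 is a counterexample.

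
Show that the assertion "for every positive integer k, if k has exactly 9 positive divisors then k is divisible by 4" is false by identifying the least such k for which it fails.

We need the least positive integer k for which k has exactly 9 positive divisors but k is not divisible by 4.
k = 36: τ(36) = 9; 36 mod 4 = 0.
k = 100: τ(100) = 9; 100 mod 4 = 0.
k = 196: τ(196) = 9; 196 mod 4 = 0.
k = 225: τ(225) = 9; 225 mod 4 = 1.
So k = 225 is the smallest counterexample.

k = 225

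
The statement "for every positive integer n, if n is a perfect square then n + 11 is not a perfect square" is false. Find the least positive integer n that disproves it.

A counterexample is any positive integer n such that n is a perfect square but n + 11 is a perfect square; we check each in order.
For n = 1, 4, 9, 16 the conclusion holds.
n = 25: 25 = 5² and 25 + 11 = 36 = 6².
So n = 25 is the smallest counterexample.

n = 25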